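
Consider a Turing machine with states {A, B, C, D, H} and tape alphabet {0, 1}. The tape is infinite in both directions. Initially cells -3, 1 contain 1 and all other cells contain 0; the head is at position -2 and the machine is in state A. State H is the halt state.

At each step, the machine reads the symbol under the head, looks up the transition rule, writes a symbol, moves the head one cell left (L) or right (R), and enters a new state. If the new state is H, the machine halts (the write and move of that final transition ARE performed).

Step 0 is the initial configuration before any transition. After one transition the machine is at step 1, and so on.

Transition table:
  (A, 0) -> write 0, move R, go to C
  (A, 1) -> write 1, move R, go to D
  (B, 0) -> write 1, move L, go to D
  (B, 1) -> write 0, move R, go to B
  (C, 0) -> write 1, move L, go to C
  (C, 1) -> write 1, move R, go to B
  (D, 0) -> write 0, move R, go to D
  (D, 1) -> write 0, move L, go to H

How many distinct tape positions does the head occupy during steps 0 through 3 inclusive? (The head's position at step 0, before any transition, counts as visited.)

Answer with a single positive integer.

Answer: 3

Derivation:
Step 1: in state A at pos -2, read 0 -> (A,0)->write 0,move R,goto C. Now: state=C, head=-1, tape[-4..2]=0100010 (head:    ^)
Step 2: in state C at pos -1, read 0 -> (C,0)->write 1,move L,goto C. Now: state=C, head=-2, tape[-4..2]=0101010 (head:   ^)
Step 3: in state C at pos -2, read 0 -> (C,0)->write 1,move L,goto C. Now: state=C, head=-3, tape[-4..2]=0111010 (head:  ^)
Head positions at steps 0..3: starting at -2, distinct positions visited = {-3, -2, -1} -> 3 position(s)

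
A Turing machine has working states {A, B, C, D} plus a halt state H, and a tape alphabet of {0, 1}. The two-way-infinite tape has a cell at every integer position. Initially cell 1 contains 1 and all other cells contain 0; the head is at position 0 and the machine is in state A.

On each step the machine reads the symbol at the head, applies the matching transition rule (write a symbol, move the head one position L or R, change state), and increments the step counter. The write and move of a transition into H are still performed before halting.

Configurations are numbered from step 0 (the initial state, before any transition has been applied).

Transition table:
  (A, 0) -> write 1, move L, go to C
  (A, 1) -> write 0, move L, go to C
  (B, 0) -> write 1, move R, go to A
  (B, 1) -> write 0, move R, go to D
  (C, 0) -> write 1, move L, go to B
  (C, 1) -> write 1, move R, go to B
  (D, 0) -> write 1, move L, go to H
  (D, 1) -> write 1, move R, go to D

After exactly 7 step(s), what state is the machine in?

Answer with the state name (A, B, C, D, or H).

Answer: C

Derivation:
Step 1: in state A at pos 0, read 0 -> (A,0)->write 1,move L,goto C. Now: state=C, head=-1, tape[-2..2]=00110 (head:  ^)
Step 2: in state C at pos -1, read 0 -> (C,0)->write 1,move L,goto B. Now: state=B, head=-2, tape[-3..2]=001110 (head:  ^)
Step 3: in state B at pos -2, read 0 -> (B,0)->write 1,move R,goto A. Now: state=A, head=-1, tape[-3..2]=011110 (head:   ^)
Step 4: in state A at pos -1, read 1 -> (A,1)->write 0,move L,goto C. Now: state=C, head=-2, tape[-3..2]=010110 (head:  ^)
Step 5: in state C at pos -2, read 1 -> (C,1)->write 1,move R,goto B. Now: state=B, head=-1, tape[-3..2]=010110 (head:   ^)
Step 6: in state B at pos -1, read 0 -> (B,0)->write 1,move R,goto A. Now: state=A, head=0, tape[-3..2]=011110 (head:    ^)
Step 7: in state A at pos 0, read 1 -> (A,1)->write 0,move L,goto C. Now: state=C, head=-1, tape[-3..2]=011010 (head:   ^)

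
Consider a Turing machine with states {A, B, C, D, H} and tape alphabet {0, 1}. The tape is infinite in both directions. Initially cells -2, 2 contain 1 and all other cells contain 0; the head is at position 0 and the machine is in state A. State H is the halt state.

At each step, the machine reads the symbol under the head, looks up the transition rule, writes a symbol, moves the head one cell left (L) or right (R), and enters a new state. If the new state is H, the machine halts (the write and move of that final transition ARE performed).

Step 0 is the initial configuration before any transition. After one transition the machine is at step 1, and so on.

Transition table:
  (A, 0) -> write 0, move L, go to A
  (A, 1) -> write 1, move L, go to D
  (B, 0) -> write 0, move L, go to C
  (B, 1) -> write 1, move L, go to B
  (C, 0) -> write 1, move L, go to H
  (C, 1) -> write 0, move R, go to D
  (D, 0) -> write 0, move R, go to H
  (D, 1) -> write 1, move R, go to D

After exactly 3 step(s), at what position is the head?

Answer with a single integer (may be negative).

Answer: -3

Derivation:
Step 1: in state A at pos 0, read 0 -> (A,0)->write 0,move L,goto A. Now: state=A, head=-1, tape[-3..3]=0100010 (head:   ^)
Step 2: in state A at pos -1, read 0 -> (A,0)->write 0,move L,goto A. Now: state=A, head=-2, tape[-3..3]=0100010 (head:  ^)
Step 3: in state A at pos -2, read 1 -> (A,1)->write 1,move L,goto D. Now: state=D, head=-3, tape[-4..3]=00100010 (head:  ^)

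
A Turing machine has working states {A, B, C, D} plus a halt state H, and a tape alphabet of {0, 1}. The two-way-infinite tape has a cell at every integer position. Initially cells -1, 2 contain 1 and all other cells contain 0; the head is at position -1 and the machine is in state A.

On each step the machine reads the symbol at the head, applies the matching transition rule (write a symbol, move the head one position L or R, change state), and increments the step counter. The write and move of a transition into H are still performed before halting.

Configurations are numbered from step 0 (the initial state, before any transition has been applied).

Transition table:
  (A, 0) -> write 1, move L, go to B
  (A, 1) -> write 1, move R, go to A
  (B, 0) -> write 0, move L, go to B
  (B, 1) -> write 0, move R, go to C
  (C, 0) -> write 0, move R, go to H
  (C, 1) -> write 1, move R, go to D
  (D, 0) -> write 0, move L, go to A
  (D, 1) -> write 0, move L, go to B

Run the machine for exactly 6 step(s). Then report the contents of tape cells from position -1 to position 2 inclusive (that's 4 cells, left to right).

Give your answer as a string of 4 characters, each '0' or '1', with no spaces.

Answer: 0101

Derivation:
Step 1: in state A at pos -1, read 1 -> (A,1)->write 1,move R,goto A. Now: state=A, head=0, tape[-2..3]=010010 (head:   ^)
Step 2: in state A at pos 0, read 0 -> (A,0)->write 1,move L,goto B. Now: state=B, head=-1, tape[-2..3]=011010 (head:  ^)
Step 3: in state B at pos -1, read 1 -> (B,1)->write 0,move R,goto C. Now: state=C, head=0, tape[-2..3]=001010 (head:   ^)
Step 4: in state C at pos 0, read 1 -> (C,1)->write 1,move R,goto D. Now: state=D, head=1, tape[-2..3]=001010 (head:    ^)
Step 5: in state D at pos 1, read 0 -> (D,0)->write 0,move L,goto A. Now: state=A, head=0, tape[-2..3]=001010 (head:   ^)
Step 6: in state A at pos 0, read 1 -> (A,1)->write 1,move R,goto A. Now: state=A, head=1, tape[-2..3]=001010 (head:    ^)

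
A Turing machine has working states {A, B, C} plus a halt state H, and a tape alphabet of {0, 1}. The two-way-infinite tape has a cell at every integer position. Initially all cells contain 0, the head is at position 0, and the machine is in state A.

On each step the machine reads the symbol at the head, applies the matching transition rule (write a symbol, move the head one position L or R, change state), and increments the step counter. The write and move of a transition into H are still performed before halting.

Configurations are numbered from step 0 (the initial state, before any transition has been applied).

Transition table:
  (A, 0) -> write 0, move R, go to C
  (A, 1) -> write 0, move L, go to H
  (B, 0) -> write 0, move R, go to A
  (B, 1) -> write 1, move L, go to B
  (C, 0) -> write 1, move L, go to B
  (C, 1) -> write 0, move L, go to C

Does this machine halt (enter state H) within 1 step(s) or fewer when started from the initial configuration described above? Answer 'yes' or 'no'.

Answer: no

Derivation:
Step 1: in state A at pos 0, read 0 -> (A,0)->write 0,move R,goto C. Now: state=C, head=1, tape[-1..2]=0000 (head:   ^)
After 1 step(s): state = C (not H) -> not halted within 1 -> no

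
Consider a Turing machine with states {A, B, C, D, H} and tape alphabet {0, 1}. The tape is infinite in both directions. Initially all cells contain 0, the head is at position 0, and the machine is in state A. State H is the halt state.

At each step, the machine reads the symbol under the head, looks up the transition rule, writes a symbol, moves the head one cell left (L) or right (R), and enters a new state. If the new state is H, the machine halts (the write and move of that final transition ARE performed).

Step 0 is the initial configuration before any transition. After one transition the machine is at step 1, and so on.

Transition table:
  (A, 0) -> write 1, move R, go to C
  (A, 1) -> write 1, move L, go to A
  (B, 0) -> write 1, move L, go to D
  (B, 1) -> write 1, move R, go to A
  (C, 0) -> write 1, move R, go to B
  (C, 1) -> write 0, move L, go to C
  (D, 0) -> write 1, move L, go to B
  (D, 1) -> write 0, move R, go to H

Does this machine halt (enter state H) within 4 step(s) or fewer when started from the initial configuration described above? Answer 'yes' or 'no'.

Step 1: in state A at pos 0, read 0 -> (A,0)->write 1,move R,goto C. Now: state=C, head=1, tape[-1..2]=0100 (head:   ^)
Step 2: in state C at pos 1, read 0 -> (C,0)->write 1,move R,goto B. Now: state=B, head=2, tape[-1..3]=01100 (head:    ^)
Step 3: in state B at pos 2, read 0 -> (B,0)->write 1,move L,goto D. Now: state=D, head=1, tape[-1..3]=01110 (head:   ^)
Step 4: in state D at pos 1, read 1 -> (D,1)->write 0,move R,goto H. Now: state=H, head=2, tape[-1..3]=01010 (head:    ^)
State H reached at step 4; 4 <= 4 -> yes

Answer: yes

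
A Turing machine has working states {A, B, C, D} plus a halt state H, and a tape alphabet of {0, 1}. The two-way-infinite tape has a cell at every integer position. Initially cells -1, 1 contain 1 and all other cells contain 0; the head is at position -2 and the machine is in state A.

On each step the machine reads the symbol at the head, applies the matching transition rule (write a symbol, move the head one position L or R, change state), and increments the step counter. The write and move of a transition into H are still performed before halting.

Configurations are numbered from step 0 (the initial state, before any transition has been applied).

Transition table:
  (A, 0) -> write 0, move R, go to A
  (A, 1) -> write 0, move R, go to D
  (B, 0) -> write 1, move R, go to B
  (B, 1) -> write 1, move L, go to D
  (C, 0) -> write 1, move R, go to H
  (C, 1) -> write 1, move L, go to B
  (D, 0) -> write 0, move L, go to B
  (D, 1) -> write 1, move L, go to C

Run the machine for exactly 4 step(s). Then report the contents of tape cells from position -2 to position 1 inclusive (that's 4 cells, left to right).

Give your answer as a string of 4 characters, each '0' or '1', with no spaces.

Answer: 0101

Derivation:
Step 1: in state A at pos -2, read 0 -> (A,0)->write 0,move R,goto A. Now: state=A, head=-1, tape[-3..2]=001010 (head:   ^)
Step 2: in state A at pos -1, read 1 -> (A,1)->write 0,move R,goto D. Now: state=D, head=0, tape[-3..2]=000010 (head:    ^)
Step 3: in state D at pos 0, read 0 -> (D,0)->write 0,move L,goto B. Now: state=B, head=-1, tape[-3..2]=000010 (head:   ^)
Step 4: in state B at pos -1, read 0 -> (B,0)->write 1,move R,goto B. Now: state=B, head=0, tape[-3..2]=001010 (head:    ^)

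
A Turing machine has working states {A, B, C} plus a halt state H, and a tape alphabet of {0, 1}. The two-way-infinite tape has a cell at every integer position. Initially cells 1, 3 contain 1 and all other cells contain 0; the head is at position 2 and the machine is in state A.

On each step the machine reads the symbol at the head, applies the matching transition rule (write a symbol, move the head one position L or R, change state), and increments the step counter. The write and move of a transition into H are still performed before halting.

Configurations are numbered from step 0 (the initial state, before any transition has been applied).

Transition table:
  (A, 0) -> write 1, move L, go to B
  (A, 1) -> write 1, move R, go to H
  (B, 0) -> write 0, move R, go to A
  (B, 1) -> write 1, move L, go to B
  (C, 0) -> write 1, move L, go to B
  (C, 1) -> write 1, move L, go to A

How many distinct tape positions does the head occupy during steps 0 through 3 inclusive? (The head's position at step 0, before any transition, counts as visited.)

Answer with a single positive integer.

Step 1: in state A at pos 2, read 0 -> (A,0)->write 1,move L,goto B. Now: state=B, head=1, tape[0..4]=01110 (head:  ^)
Step 2: in state B at pos 1, read 1 -> (B,1)->write 1,move L,goto B. Now: state=B, head=0, tape[-1..4]=001110 (head:  ^)
Step 3: in state B at pos 0, read 0 -> (B,0)->write 0,move R,goto A. Now: state=A, head=1, tape[-1..4]=001110 (head:   ^)
Head positions at steps 0..3: starting at 2, distinct positions visited = {0, 1, 2} -> 3 position(s)

Answer: 3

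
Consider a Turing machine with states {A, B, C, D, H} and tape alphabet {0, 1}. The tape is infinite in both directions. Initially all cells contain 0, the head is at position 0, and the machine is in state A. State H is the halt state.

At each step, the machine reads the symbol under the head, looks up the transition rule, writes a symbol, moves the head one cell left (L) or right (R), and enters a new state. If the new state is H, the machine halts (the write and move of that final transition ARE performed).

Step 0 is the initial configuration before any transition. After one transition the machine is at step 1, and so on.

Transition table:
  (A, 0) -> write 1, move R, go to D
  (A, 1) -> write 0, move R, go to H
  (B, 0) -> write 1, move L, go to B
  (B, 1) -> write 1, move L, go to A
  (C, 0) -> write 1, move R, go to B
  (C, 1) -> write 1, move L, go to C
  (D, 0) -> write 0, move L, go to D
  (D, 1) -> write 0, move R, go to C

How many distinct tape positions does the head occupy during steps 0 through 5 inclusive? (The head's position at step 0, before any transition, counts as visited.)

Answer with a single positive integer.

Step 1: in state A at pos 0, read 0 -> (A,0)->write 1,move R,goto D. Now: state=D, head=1, tape[-1..2]=0100 (head:   ^)
Step 2: in state D at pos 1, read 0 -> (D,0)->write 0,move L,goto D. Now: state=D, head=0, tape[-1..2]=0100 (head:  ^)
Step 3: in state D at pos 0, read 1 -> (D,1)->write 0,move R,goto C. Now: state=C, head=1, tape[-1..2]=0000 (head:   ^)
Step 4: in state C at pos 1, read 0 -> (C,0)->write 1,move R,goto B. Now: state=B, head=2, tape[-1..3]=00100 (head:    ^)
Step 5: in state B at pos 2, read 0 -> (B,0)->write 1,move L,goto B. Now: state=B, head=1, tape[-1..3]=00110 (head:   ^)
Head positions at steps 0..5: starting at 0, distinct positions visited = {0, 1, 2} -> 3 position(s)

Answer: 3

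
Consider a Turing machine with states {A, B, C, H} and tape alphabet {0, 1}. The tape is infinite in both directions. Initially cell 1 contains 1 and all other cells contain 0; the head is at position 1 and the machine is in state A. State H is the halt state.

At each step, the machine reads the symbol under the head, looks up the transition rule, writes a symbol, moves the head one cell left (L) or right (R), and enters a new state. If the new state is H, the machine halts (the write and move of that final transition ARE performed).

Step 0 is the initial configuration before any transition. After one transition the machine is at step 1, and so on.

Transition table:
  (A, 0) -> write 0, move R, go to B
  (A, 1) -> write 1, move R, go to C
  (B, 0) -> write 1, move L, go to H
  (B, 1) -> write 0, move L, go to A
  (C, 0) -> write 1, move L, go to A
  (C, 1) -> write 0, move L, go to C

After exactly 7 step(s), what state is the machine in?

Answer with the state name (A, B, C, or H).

Step 1: in state A at pos 1, read 1 -> (A,1)->write 1,move R,goto C. Now: state=C, head=2, tape[0..3]=0100 (head:   ^)
Step 2: in state C at pos 2, read 0 -> (C,0)->write 1,move L,goto A. Now: state=A, head=1, tape[0..3]=0110 (head:  ^)
Step 3: in state A at pos 1, read 1 -> (A,1)->write 1,move R,goto C. Now: state=C, head=2, tape[0..3]=0110 (head:   ^)
Step 4: in state C at pos 2, read 1 -> (C,1)->write 0,move L,goto C. Now: state=C, head=1, tape[0..3]=0100 (head:  ^)
Step 5: in state C at pos 1, read 1 -> (C,1)->write 0,move L,goto C. Now: state=C, head=0, tape[-1..3]=00000 (head:  ^)
Step 6: in state C at pos 0, read 0 -> (C,0)->write 1,move L,goto A. Now: state=A, head=-1, tape[-2..3]=001000 (head:  ^)
Step 7: in state A at pos -1, read 0 -> (A,0)->write 0,move R,goto B. Now: state=B, head=0, tape[-2..3]=001000 (head:   ^)

Answer: B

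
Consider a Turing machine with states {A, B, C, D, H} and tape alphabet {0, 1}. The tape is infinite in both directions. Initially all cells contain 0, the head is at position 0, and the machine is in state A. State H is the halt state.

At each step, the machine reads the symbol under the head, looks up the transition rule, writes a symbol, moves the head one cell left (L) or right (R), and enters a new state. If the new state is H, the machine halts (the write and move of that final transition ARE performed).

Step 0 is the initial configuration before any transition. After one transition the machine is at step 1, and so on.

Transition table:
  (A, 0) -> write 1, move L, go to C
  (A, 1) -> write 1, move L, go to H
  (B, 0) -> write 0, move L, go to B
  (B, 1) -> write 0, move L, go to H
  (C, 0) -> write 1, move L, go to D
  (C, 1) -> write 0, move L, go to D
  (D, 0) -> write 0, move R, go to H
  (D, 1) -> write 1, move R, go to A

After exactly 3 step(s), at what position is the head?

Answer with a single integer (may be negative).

Step 1: in state A at pos 0, read 0 -> (A,0)->write 1,move L,goto C. Now: state=C, head=-1, tape[-2..1]=0010 (head:  ^)
Step 2: in state C at pos -1, read 0 -> (C,0)->write 1,move L,goto D. Now: state=D, head=-2, tape[-3..1]=00110 (head:  ^)
Step 3: in state D at pos -2, read 0 -> (D,0)->write 0,move R,goto H. Now: state=H, head=-1, tape[-3..1]=00110 (head:   ^)

Answer: -1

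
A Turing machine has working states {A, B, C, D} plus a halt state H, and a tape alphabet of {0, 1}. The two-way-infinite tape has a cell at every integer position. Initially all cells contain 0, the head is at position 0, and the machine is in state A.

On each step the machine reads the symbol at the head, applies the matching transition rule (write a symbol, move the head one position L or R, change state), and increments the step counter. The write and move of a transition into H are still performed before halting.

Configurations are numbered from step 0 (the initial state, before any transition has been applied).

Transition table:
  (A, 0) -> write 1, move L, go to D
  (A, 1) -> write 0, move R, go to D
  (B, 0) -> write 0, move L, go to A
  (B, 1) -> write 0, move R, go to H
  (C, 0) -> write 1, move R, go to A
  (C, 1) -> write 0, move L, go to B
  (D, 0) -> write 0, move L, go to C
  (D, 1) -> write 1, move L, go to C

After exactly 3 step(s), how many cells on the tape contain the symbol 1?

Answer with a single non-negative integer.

Answer: 2

Derivation:
Step 1: in state A at pos 0, read 0 -> (A,0)->write 1,move L,goto D. Now: state=D, head=-1, tape[-2..1]=0010 (head:  ^)
Step 2: in state D at pos -1, read 0 -> (D,0)->write 0,move L,goto C. Now: state=C, head=-2, tape[-3..1]=00010 (head:  ^)
Step 3: in state C at pos -2, read 0 -> (C,0)->write 1,move R,goto A. Now: state=A, head=-1, tape[-3..1]=01010 (head:   ^)
Cells containing 1 after step 3: {-2, 0} -> 2 cell(s)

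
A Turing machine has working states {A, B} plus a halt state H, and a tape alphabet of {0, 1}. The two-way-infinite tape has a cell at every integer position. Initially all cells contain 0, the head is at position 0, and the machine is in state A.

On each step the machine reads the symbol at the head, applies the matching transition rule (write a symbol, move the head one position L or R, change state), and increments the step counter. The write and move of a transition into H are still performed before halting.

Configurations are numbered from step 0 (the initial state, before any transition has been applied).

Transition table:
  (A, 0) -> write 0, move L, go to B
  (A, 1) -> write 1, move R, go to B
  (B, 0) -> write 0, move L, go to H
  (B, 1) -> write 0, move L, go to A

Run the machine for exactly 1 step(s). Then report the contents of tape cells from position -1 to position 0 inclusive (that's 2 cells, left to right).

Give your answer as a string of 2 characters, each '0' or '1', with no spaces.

Answer: 00

Derivation:
Step 1: in state A at pos 0, read 0 -> (A,0)->write 0,move L,goto B. Now: state=B, head=-1, tape[-2..1]=0000 (head:  ^)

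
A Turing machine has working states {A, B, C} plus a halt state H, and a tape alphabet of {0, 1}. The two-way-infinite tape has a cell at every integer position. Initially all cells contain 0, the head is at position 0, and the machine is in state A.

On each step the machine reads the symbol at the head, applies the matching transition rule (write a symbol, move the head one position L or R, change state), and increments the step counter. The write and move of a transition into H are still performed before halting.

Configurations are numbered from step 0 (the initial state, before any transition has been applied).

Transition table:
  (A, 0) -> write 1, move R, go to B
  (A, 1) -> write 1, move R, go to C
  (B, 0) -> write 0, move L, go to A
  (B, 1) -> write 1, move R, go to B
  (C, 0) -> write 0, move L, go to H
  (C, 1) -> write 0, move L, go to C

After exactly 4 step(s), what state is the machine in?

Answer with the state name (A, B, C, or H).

Step 1: in state A at pos 0, read 0 -> (A,0)->write 1,move R,goto B. Now: state=B, head=1, tape[-1..2]=0100 (head:   ^)
Step 2: in state B at pos 1, read 0 -> (B,0)->write 0,move L,goto A. Now: state=A, head=0, tape[-1..2]=0100 (head:  ^)
Step 3: in state A at pos 0, read 1 -> (A,1)->write 1,move R,goto C. Now: state=C, head=1, tape[-1..2]=0100 (head:   ^)
Step 4: in state C at pos 1, read 0 -> (C,0)->write 0,move L,goto H. Now: state=H, head=0, tape[-1..2]=0100 (head:  ^)

Answer: H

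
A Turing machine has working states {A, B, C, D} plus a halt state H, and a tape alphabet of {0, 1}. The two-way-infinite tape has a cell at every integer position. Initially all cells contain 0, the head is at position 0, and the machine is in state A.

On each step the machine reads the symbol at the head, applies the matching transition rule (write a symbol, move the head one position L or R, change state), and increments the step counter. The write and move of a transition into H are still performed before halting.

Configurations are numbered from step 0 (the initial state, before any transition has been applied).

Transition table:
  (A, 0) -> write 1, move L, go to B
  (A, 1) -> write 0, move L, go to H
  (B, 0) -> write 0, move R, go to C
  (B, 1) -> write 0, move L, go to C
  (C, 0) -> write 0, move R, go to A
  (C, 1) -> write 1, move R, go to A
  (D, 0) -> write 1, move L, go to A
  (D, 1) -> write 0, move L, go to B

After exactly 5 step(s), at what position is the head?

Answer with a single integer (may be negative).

Step 1: in state A at pos 0, read 0 -> (A,0)->write 1,move L,goto B. Now: state=B, head=-1, tape[-2..1]=0010 (head:  ^)
Step 2: in state B at pos -1, read 0 -> (B,0)->write 0,move R,goto C. Now: state=C, head=0, tape[-2..1]=0010 (head:   ^)
Step 3: in state C at pos 0, read 1 -> (C,1)->write 1,move R,goto A. Now: state=A, head=1, tape[-2..2]=00100 (head:    ^)
Step 4: in state A at pos 1, read 0 -> (A,0)->write 1,move L,goto B. Now: state=B, head=0, tape[-2..2]=00110 (head:   ^)
Step 5: in state B at pos 0, read 1 -> (B,1)->write 0,move L,goto C. Now: state=C, head=-1, tape[-2..2]=00010 (head:  ^)

Answer: -1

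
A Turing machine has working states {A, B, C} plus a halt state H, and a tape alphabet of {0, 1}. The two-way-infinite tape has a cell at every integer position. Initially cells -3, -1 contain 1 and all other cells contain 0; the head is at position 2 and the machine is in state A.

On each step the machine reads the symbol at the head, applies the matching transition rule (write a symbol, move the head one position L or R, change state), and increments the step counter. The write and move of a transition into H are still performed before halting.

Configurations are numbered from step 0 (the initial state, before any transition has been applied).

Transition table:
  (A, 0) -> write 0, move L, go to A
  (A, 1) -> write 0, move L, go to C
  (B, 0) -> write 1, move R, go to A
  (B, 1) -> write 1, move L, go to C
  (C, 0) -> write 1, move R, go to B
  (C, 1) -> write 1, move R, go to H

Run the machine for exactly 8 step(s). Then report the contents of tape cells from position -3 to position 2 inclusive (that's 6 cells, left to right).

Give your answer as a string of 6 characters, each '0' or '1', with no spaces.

Step 1: in state A at pos 2, read 0 -> (A,0)->write 0,move L,goto A. Now: state=A, head=1, tape[-4..3]=01010000 (head:      ^)
Step 2: in state A at pos 1, read 0 -> (A,0)->write 0,move L,goto A. Now: state=A, head=0, tape[-4..3]=01010000 (head:     ^)
Step 3: in state A at pos 0, read 0 -> (A,0)->write 0,move L,goto A. Now: state=A, head=-1, tape[-4..3]=01010000 (head:    ^)
Step 4: in state A at pos -1, read 1 -> (A,1)->write 0,move L,goto C. Now: state=C, head=-2, tape[-4..3]=01000000 (head:   ^)
Step 5: in state C at pos -2, read 0 -> (C,0)->write 1,move R,goto B. Now: state=B, head=-1, tape[-4..3]=01100000 (head:    ^)
Step 6: in state B at pos -1, read 0 -> (B,0)->write 1,move R,goto A. Now: state=A, head=0, tape[-4..3]=01110000 (head:     ^)
Step 7: in state A at pos 0, read 0 -> (A,0)->write 0,move L,goto A. Now: state=A, head=-1, tape[-4..3]=01110000 (head:    ^)
Step 8: in state A at pos -1, read 1 -> (A,1)->write 0,move L,goto C. Now: state=C, head=-2, tape[-4..3]=01100000 (head:   ^)

Answer: 110000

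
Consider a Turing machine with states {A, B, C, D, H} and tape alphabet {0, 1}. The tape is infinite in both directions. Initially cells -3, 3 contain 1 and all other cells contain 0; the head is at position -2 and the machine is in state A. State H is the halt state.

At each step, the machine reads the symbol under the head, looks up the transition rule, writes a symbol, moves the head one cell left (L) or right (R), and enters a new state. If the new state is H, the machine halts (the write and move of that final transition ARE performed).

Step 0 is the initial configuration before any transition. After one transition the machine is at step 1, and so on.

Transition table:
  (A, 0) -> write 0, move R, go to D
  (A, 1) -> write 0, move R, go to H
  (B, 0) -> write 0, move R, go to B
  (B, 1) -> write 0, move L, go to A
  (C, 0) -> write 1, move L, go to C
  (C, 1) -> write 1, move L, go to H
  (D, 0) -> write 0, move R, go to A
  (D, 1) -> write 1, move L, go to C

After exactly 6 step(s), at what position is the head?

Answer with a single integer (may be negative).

Step 1: in state A at pos -2, read 0 -> (A,0)->write 0,move R,goto D. Now: state=D, head=-1, tape[-4..4]=010000010 (head:    ^)
Step 2: in state D at pos -1, read 0 -> (D,0)->write 0,move R,goto A. Now: state=A, head=0, tape[-4..4]=010000010 (head:     ^)
Step 3: in state A at pos 0, read 0 -> (A,0)->write 0,move R,goto D. Now: state=D, head=1, tape[-4..4]=010000010 (head:      ^)
Step 4: in state D at pos 1, read 0 -> (D,0)->write 0,move R,goto A. Now: state=A, head=2, tape[-4..4]=010000010 (head:       ^)
Step 5: in state A at pos 2, read 0 -> (A,0)->write 0,move R,goto D. Now: state=D, head=3, tape[-4..4]=010000010 (head:        ^)
Step 6: in state D at pos 3, read 1 -> (D,1)->write 1,move L,goto C. Now: state=C, head=2, tape[-4..4]=010000010 (head:       ^)

Answer: 2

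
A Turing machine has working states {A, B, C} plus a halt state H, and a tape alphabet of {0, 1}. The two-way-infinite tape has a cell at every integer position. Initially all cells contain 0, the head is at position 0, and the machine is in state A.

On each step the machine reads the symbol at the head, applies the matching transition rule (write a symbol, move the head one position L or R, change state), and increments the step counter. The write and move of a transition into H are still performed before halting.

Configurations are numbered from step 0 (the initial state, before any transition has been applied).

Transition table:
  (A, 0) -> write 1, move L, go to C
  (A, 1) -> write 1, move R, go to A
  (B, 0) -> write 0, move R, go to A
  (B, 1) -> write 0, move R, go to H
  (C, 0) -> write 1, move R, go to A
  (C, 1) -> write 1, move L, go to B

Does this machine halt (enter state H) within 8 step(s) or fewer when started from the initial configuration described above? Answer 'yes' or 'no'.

Answer: yes

Derivation:
Step 1: in state A at pos 0, read 0 -> (A,0)->write 1,move L,goto C. Now: state=C, head=-1, tape[-2..1]=0010 (head:  ^)
Step 2: in state C at pos -1, read 0 -> (C,0)->write 1,move R,goto A. Now: state=A, head=0, tape[-2..1]=0110 (head:   ^)
Step 3: in state A at pos 0, read 1 -> (A,1)->write 1,move R,goto A. Now: state=A, head=1, tape[-2..2]=01100 (head:    ^)
Step 4: in state A at pos 1, read 0 -> (A,0)->write 1,move L,goto C. Now: state=C, head=0, tape[-2..2]=01110 (head:   ^)
Step 5: in state C at pos 0, read 1 -> (C,1)->write 1,move L,goto B. Now: state=B, head=-1, tape[-2..2]=01110 (head:  ^)
Step 6: in state B at pos -1, read 1 -> (B,1)->write 0,move R,goto H. Now: state=H, head=0, tape[-2..2]=00110 (head:   ^)
State H reached at step 6; 6 <= 8 -> yes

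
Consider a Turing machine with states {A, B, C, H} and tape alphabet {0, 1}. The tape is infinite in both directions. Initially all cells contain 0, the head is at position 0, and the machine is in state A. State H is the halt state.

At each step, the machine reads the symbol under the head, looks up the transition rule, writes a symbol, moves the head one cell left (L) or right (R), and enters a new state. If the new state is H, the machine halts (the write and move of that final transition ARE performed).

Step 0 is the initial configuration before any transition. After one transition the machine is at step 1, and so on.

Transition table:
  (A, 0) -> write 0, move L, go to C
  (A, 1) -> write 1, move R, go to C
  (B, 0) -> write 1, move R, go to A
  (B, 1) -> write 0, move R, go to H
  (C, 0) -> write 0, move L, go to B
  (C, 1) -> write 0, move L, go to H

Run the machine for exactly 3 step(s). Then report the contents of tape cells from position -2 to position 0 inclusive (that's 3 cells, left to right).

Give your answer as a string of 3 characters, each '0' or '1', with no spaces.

Step 1: in state A at pos 0, read 0 -> (A,0)->write 0,move L,goto C. Now: state=C, head=-1, tape[-2..1]=0000 (head:  ^)
Step 2: in state C at pos -1, read 0 -> (C,0)->write 0,move L,goto B. Now: state=B, head=-2, tape[-3..1]=00000 (head:  ^)
Step 3: in state B at pos -2, read 0 -> (B,0)->write 1,move R,goto A. Now: state=A, head=-1, tape[-3..1]=01000 (head:   ^)

Answer: 100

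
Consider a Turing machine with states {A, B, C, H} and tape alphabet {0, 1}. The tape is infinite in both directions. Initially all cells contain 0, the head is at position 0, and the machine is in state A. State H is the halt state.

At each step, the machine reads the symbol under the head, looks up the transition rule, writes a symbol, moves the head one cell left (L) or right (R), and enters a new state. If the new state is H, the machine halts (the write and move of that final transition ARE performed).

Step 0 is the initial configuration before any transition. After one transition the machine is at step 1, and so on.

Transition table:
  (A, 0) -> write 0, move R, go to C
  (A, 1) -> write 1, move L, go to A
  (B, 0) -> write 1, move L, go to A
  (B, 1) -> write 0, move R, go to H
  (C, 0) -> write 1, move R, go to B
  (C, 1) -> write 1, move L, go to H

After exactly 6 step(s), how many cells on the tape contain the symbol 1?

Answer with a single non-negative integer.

Step 1: in state A at pos 0, read 0 -> (A,0)->write 0,move R,goto C. Now: state=C, head=1, tape[-1..2]=0000 (head:   ^)
Step 2: in state C at pos 1, read 0 -> (C,0)->write 1,move R,goto B. Now: state=B, head=2, tape[-1..3]=00100 (head:    ^)
Step 3: in state B at pos 2, read 0 -> (B,0)->write 1,move L,goto A. Now: state=A, head=1, tape[-1..3]=00110 (head:   ^)
Step 4: in state A at pos 1, read 1 -> (A,1)->write 1,move L,goto A. Now: state=A, head=0, tape[-1..3]=00110 (head:  ^)
Step 5: in state A at pos 0, read 0 -> (A,0)->write 0,move R,goto C. Now: state=C, head=1, tape[-1..3]=00110 (head:   ^)
Step 6: in state C at pos 1, read 1 -> (C,1)->write 1,move L,goto H. Now: state=H, head=0, tape[-1..3]=00110 (head:  ^)
Cells containing 1 after step 6: {1, 2} -> 2 cell(s)

Answer: 2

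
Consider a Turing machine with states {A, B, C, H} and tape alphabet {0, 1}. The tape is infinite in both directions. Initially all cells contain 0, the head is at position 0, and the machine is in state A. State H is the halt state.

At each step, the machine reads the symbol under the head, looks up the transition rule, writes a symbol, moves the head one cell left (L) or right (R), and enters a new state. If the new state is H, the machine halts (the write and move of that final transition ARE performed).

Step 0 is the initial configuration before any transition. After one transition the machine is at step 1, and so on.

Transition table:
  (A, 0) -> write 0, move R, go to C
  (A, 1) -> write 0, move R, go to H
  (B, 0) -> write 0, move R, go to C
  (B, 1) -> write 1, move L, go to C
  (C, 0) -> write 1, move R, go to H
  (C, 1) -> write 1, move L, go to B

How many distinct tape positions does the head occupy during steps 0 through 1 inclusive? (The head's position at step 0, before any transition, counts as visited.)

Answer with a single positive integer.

Step 1: in state A at pos 0, read 0 -> (A,0)->write 0,move R,goto C. Now: state=C, head=1, tape[-1..2]=0000 (head:   ^)
Head positions at steps 0..1: starting at 0, distinct positions visited = {0, 1} -> 2 position(s)

Answer: 2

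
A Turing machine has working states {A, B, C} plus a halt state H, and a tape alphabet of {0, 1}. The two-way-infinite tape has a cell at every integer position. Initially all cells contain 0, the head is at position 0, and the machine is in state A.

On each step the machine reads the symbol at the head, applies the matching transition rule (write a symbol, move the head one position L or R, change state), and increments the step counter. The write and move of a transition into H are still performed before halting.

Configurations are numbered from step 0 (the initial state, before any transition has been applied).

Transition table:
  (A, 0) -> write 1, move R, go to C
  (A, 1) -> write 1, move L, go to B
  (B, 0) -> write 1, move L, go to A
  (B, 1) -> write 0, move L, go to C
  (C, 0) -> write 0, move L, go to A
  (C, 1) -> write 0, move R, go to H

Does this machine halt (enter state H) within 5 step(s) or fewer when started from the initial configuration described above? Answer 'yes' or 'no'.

Answer: no

Derivation:
Step 1: in state A at pos 0, read 0 -> (A,0)->write 1,move R,goto C. Now: state=C, head=1, tape[-1..2]=0100 (head:   ^)
Step 2: in state C at pos 1, read 0 -> (C,0)->write 0,move L,goto A. Now: state=A, head=0, tape[-1..2]=0100 (head:  ^)
Step 3: in state A at pos 0, read 1 -> (A,1)->write 1,move L,goto B. Now: state=B, head=-1, tape[-2..2]=00100 (head:  ^)
Step 4: in state B at pos -1, read 0 -> (B,0)->write 1,move L,goto A. Now: state=A, head=-2, tape[-3..2]=001100 (head:  ^)
Step 5: in state A at pos -2, read 0 -> (A,0)->write 1,move R,goto C. Now: state=C, head=-1, tape[-3..2]=011100 (head:   ^)
After 5 step(s): state = C (not H) -> not halted within 5 -> no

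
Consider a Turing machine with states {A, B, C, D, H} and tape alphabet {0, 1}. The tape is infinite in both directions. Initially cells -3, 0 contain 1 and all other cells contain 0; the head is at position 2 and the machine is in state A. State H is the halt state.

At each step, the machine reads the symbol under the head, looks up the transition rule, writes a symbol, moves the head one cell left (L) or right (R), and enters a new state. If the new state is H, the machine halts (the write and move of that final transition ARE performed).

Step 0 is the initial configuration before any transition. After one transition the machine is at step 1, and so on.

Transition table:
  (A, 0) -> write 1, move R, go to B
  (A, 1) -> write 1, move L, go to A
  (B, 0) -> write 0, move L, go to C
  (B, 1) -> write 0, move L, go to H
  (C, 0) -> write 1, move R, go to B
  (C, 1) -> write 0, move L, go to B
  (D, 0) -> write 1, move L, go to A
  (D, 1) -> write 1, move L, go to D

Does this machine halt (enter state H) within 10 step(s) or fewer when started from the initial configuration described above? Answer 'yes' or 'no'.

Answer: yes

Derivation:
Step 1: in state A at pos 2, read 0 -> (A,0)->write 1,move R,goto B. Now: state=B, head=3, tape[-4..4]=010010100 (head:        ^)
Step 2: in state B at pos 3, read 0 -> (B,0)->write 0,move L,goto C. Now: state=C, head=2, tape[-4..4]=010010100 (head:       ^)
Step 3: in state C at pos 2, read 1 -> (C,1)->write 0,move L,goto B. Now: state=B, head=1, tape[-4..4]=010010000 (head:      ^)
Step 4: in state B at pos 1, read 0 -> (B,0)->write 0,move L,goto C. Now: state=C, head=0, tape[-4..4]=010010000 (head:     ^)
Step 5: in state C at pos 0, read 1 -> (C,1)->write 0,move L,goto B. Now: state=B, head=-1, tape[-4..4]=010000000 (head:    ^)
Step 6: in state B at pos -1, read 0 -> (B,0)->write 0,move L,goto C. Now: state=C, head=-2, tape[-4..4]=010000000 (head:   ^)
Step 7: in state C at pos -2, read 0 -> (C,0)->write 1,move R,goto B. Now: state=B, head=-1, tape[-4..4]=011000000 (head:    ^)
Step 8: in state B at pos -1, read 0 -> (B,0)->write 0,move L,goto C. Now: state=C, head=-2, tape[-4..4]=011000000 (head:   ^)
Step 9: in state C at pos -2, read 1 -> (C,1)->write 0,move L,goto B. Now: state=B, head=-3, tape[-4..4]=010000000 (head:  ^)
Step 10: in state B at pos -3, read 1 -> (B,1)->write 0,move L,goto H. Now: state=H, head=-4, tape[-5..4]=0000000000 (head:  ^)
State H reached at step 10; 10 <= 10 -> yes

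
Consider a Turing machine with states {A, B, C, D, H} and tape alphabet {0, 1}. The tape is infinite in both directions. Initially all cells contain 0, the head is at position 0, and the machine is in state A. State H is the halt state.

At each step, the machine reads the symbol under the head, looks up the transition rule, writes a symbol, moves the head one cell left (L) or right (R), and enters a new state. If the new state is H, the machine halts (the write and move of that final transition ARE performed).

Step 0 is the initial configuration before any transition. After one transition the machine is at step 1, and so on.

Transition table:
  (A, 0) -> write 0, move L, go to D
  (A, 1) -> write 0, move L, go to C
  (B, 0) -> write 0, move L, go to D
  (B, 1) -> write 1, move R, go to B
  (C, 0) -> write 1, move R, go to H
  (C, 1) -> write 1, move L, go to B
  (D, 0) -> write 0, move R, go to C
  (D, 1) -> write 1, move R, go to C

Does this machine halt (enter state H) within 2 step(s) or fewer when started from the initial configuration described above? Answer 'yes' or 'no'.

Step 1: in state A at pos 0, read 0 -> (A,0)->write 0,move L,goto D. Now: state=D, head=-1, tape[-2..1]=0000 (head:  ^)
Step 2: in state D at pos -1, read 0 -> (D,0)->write 0,move R,goto C. Now: state=C, head=0, tape[-2..1]=0000 (head:   ^)
After 2 step(s): state = C (not H) -> not halted within 2 -> no

Answer: no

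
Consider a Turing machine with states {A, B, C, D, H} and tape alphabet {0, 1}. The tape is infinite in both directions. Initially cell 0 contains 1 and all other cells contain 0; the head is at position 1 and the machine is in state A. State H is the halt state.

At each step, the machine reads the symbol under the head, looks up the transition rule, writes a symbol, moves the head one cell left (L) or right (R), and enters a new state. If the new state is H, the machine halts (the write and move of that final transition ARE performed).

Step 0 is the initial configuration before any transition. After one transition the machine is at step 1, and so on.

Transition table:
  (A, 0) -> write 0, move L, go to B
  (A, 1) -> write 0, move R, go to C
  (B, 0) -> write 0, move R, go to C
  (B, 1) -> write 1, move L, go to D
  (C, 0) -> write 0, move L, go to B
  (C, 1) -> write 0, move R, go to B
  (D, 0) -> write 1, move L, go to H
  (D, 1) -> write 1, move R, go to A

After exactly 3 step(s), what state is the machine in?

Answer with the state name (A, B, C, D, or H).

Step 1: in state A at pos 1, read 0 -> (A,0)->write 0,move L,goto B. Now: state=B, head=0, tape[-1..2]=0100 (head:  ^)
Step 2: in state B at pos 0, read 1 -> (B,1)->write 1,move L,goto D. Now: state=D, head=-1, tape[-2..2]=00100 (head:  ^)
Step 3: in state D at pos -1, read 0 -> (D,0)->write 1,move L,goto H. Now: state=H, head=-2, tape[-3..2]=001100 (head:  ^)

Answer: H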